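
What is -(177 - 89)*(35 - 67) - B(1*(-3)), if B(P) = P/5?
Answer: 14083/5 ≈ 2816.6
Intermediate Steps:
B(P) = P/5 (B(P) = P*(1/5) = P/5)
-(177 - 89)*(35 - 67) - B(1*(-3)) = -(177 - 89)*(35 - 67) - 1*(-3)/5 = -88*(-32) - (-3)/5 = -1*(-2816) - 1*(-3/5) = 2816 + 3/5 = 14083/5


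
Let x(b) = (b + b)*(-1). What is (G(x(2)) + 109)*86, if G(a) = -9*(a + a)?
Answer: 15566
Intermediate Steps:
x(b) = -2*b (x(b) = (2*b)*(-1) = -2*b)
G(a) = -18*a
(G(x(2)) + 109)*86 = (-(-36)*2 + 109)*86 = (-18*(-4) + 109)*86 = (72 + 109)*86 = 181*86 = 15566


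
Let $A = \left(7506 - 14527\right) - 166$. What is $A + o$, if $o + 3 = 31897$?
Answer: $24707$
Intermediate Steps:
$o = 31894$ ($o = -3 + 31897 = 31894$)
$A = -7187$ ($A = -7021 - 166 = -7187$)
$A + o = -7187 + 31894 = 24707$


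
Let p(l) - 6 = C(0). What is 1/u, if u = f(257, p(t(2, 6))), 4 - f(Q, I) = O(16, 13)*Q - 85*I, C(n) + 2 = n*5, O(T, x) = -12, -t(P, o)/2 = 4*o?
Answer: 1/3428 ≈ 0.00029172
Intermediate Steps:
t(P, o) = -8*o
C(n) = -2 + 5*n (C(n) = -2 + n*5 = -2 + 5*n)
p(l) = 4 (p(l) = 6 + (-2 + 5*0) = 6 + (-2 + 0) = 6 - 2 = 4)
f(Q, I) = 4 + 12*Q + 85*I (f(Q, I) = 4 - (-12*Q - 85*I) = 4 - (-85*I - 12*Q) = 4 + (12*Q + 85*I) = 4 + 12*Q + 85*I)
u = 3428 (u = 4 + 12*257 + 85*4 = 4 + 3084 + 340 = 3428)
1/u = 1/3428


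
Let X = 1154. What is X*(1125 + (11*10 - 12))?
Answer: 1411342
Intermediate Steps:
X*(1125 + (11*10 - 12)) = 1154*(1125 + (11*10 - 12)) = 1154*(1125 + (110 - 12)) = 1154*(1125 + 98) = 1154*1223 = 1411342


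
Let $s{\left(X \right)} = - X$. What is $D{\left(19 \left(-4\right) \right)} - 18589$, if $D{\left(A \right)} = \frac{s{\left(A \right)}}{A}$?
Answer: $-18590$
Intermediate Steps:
$D{\left(A \right)} = -1$ ($D{\left(A \right)} = \frac{\left(-1\right) A}{A} = -1$)
$D{\left(19 \left(-4\right) \right)} - 18589 = -1 - 18589 = -18590$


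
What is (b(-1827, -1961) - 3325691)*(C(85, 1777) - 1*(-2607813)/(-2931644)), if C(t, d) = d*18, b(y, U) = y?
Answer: -156008946413865789/1465822 ≈ -1.0643e+11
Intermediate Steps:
C(t, d) = 18*d
(b(-1827, -1961) - 3325691)*(C(85, 1777) - 1*(-2607813)/(-2931644)) = (-1827 - 3325691)*(18*1777 - 1*(-2607813)/(-2931644)) = -3327518*(31986 + 2607813*(-1/2931644)) = -3327518*(31986 - 2607813/2931644) = -3327518*93768957171/2931644 = -156008946413865789/1465822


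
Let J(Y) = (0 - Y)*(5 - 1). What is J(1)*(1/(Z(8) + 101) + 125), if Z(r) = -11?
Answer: -22502/45 ≈ -500.04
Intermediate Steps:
J(Y) = -4*Y (J(Y) = -Y*4 = -4*Y)
J(1)*(1/(Z(8) + 101) + 125) = (-4*1)*(1/(-11 + 101) + 125) = -4*(1/90 + 125) = -4*11251/90 = -22502/45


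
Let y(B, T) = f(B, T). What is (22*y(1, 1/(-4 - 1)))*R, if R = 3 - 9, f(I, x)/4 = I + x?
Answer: -2112/5 ≈ -422.40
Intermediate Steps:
f(I, x) = 4*I + 4*x (f(I, x) = 4*(I + x) = 4*I + 4*x)
R = -6
y(B, T) = 4*B + 4*T
(22*y(1, 1/(-4 - 1)))*R = (22*(4*1 + 4/(-4 - 1)))*(-6) = (22*(4 + 4/(-5)))*(-6) = (22*(4 + 4*(-⅕)))*(-6) = (22*(4 - ⅘))*(-6) = (22*(16/5))*(-6) = (352/5)*(-6) = -2112/5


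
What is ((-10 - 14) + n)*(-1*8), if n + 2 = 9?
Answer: 136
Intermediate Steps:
n = 7 (n = -2 + 9 = 7)
((-10 - 14) + n)*(-1*8) = ((-10 - 14) + 7)*(-1*8) = (-24 + 7)*(-8) = -17*(-8) = 136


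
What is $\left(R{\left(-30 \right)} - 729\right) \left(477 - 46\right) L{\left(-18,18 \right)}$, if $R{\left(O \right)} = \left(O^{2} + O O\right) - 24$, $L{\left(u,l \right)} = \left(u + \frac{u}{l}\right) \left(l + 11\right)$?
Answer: $-248642607$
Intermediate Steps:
$L{\left(u,l \right)} = \left(11 + l\right) \left(u + \frac{u}{l}\right)$ ($L{\left(u,l \right)} = \left(u + \frac{u}{l}\right) \left(11 + l\right) = \left(11 + l\right) \left(u + \frac{u}{l}\right)$)
$R{\left(O \right)} = -24 + 2 O^{2}$ ($R{\left(O \right)} = \left(O^{2} + O^{2}\right) - 24 = 2 O^{2} - 24 = -24 + 2 O^{2}$)
$\left(R{\left(-30 \right)} - 729\right) \left(477 - 46\right) L{\left(-18,18 \right)} = \left(\left(-24 + 2 \left(-30\right)^{2}\right) - 729\right) \left(477 - 46\right) \left(- \frac{18 \left(11 + 18 \left(12 + 18\right)\right)}{18}\right) = \left(\left(-24 + 2 \cdot 900\right) - 729\right) 431 \left(\left(-18\right) \frac{1}{18} \left(11 + 18 \cdot 30\right)\right) = \left(\left(-24 + 1800\right) - 729\right) 431 \left(\left(-18\right) \frac{1}{18} \left(11 + 540\right)\right) = \left(1776 - 729\right) 431 \left(\left(-18\right) \frac{1}{18} \cdot 551\right) = 1047 \cdot 431 \left(-551\right) = 451257 \left(-551\right) = -248642607$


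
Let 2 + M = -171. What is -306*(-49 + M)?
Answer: 67932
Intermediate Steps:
M = -173 (M = -2 - 171 = -173)
-306*(-49 + M) = -306*(-49 - 173) = -306*(-222) = 67932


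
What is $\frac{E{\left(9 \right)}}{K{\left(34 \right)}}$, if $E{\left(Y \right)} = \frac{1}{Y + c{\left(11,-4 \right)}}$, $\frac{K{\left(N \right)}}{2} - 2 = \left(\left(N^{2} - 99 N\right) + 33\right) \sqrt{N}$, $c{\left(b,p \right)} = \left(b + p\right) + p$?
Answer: $- \frac{1}{1933646184} - \frac{2177 \sqrt{34}}{3867292368} \approx -3.2829 \cdot 10^{-6}$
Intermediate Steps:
$c{\left(b,p \right)} = b + 2 p$
$K{\left(N \right)} = 4 + 2 \sqrt{N} \left(33 + N^{2} - 99 N\right)$ ($K{\left(N \right)} = 4 + 2 \left(\left(N^{2} - 99 N\right) + 33\right) \sqrt{N} = 4 + 2 \left(33 + N^{2} - 99 N\right) \sqrt{N} = 4 + 2 \sqrt{N} \left(33 + N^{2} - 99 N\right)$)
$E{\left(Y \right)} = \frac{1}{3 + Y}$ ($E{\left(Y \right)} = \frac{1}{Y + \left(11 + 2 \left(-4\right)\right)} = \frac{1}{Y + \left(11 - 8\right)} = \frac{1}{Y + 3} = \frac{1}{3 + Y}$)
$\frac{E{\left(9 \right)}}{K{\left(34 \right)}} = \frac{1}{\left(3 + 9\right) \left(4 - 198 \cdot 34^{\frac{3}{2}} + 2 \cdot 34^{\frac{5}{2}} + 66 \sqrt{34}\right)} = \frac{1}{12 \left(4 - 198 \cdot 34 \sqrt{34} + 2 \cdot 1156 \sqrt{34} + 66 \sqrt{34}\right)} = \frac{1}{12 \left(4 - 6732 \sqrt{34} + 2312 \sqrt{34} + 66 \sqrt{34}\right)} = \frac{1}{12 \left(4 - 4354 \sqrt{34}\right)}$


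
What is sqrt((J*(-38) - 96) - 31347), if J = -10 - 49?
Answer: I*sqrt(29201) ≈ 170.88*I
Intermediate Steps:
J = -59
sqrt((J*(-38) - 96) - 31347) = sqrt((-59*(-38) - 96) - 31347) = sqrt((2242 - 96) - 31347) = sqrt(2146 - 31347) = sqrt(-29201) = I*sqrt(29201)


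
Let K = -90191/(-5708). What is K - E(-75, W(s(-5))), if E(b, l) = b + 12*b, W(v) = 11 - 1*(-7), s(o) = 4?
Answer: 5655491/5708 ≈ 990.80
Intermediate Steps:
W(v) = 18 (W(v) = 11 + 7 = 18)
E(b, l) = 13*b
K = 90191/5708 (K = -90191*(-1/5708) = 90191/5708 ≈ 15.801)
K - E(-75, W(s(-5))) = 90191/5708 - 13*(-75) = 90191/5708 - 1*(-975) = 90191/5708 + 975 = 5655491/5708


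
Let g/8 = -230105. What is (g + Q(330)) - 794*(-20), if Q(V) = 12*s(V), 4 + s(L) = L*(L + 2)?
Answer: -510288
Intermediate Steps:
s(L) = -4 + L*(2 + L) (s(L) = -4 + L*(L + 2) = -4 + L*(2 + L))
g = -1840840 (g = 8*(-230105) = -1840840)
Q(V) = -48 + 12*V**2 + 24*V (Q(V) = 12*(-4 + V**2 + 2*V) = -48 + 12*V**2 + 24*V)
(g + Q(330)) - 794*(-20) = (-1840840 + (-48 + 12*330**2 + 24*330)) - 794*(-20) = (-1840840 + (-48 + 12*108900 + 7920)) - 1*(-15880) = (-1840840 + (-48 + 1306800 + 7920)) + 15880 = (-1840840 + 1314672) + 15880 = -526168 + 15880 = -510288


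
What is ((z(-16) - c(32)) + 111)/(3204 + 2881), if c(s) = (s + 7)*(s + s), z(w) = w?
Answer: -2401/6085 ≈ -0.39458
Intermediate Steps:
c(s) = 2*s*(7 + s) (c(s) = (7 + s)*(2*s) = 2*s*(7 + s))
((z(-16) - c(32)) + 111)/(3204 + 2881) = ((-16 - 2*32*(7 + 32)) + 111)/(3204 + 2881) = ((-16 - 2*32*39) + 111)/6085 = ((-16 - 1*2496) + 111)*(1/6085) = ((-16 - 2496) + 111)*(1/6085) = (-2512 + 111)*(1/6085) = -2401*1/6085 = -2401/6085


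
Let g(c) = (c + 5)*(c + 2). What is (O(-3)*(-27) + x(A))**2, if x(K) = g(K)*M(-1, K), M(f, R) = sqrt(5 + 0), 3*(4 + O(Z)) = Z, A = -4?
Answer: 18245 - 540*sqrt(5) ≈ 17038.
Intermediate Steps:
O(Z) = -4 + Z/3
M(f, R) = sqrt(5)
g(c) = (2 + c)*(5 + c) (g(c) = (5 + c)*(2 + c) = (2 + c)*(5 + c))
x(K) = sqrt(5)*(10 + K**2 + 7*K) (x(K) = (10 + K**2 + 7*K)*sqrt(5) = sqrt(5)*(10 + K**2 + 7*K))
(O(-3)*(-27) + x(A))**2 = ((-4 + (1/3)*(-3))*(-27) + sqrt(5)*(10 + (-4)**2 + 7*(-4)))**2 = ((-4 - 1)*(-27) + sqrt(5)*(10 + 16 - 28))**2 = (-5*(-27) + sqrt(5)*(-2))**2 = (135 - 2*sqrt(5))**2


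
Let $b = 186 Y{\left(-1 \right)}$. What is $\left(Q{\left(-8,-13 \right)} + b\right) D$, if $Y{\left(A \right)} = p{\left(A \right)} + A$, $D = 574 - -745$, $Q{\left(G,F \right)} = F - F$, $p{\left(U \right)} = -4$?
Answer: $-1226670$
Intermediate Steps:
$Q{\left(G,F \right)} = 0$
$D = 1319$ ($D = 574 + 745 = 1319$)
$Y{\left(A \right)} = -4 + A$
$b = -930$ ($b = 186 \left(-4 - 1\right) = 186 \left(-5\right) = -930$)
$\left(Q{\left(-8,-13 \right)} + b\right) D = \left(0 - 930\right) 1319 = \left(-930\right) 1319 = -1226670$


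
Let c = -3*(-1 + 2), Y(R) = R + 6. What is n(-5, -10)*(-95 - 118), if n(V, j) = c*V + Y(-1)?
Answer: -4260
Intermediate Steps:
Y(R) = 6 + R
c = -3 (c = -3*1 = -3)
n(V, j) = 5 - 3*V (n(V, j) = -3*V + (6 - 1) = -3*V + 5 = 5 - 3*V)
n(-5, -10)*(-95 - 118) = (5 - 3*(-5))*(-95 - 118) = (5 + 15)*(-213) = 20*(-213) = -4260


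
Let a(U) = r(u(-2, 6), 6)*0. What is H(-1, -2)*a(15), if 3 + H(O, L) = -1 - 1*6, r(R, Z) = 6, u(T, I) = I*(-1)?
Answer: 0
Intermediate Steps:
u(T, I) = -I
H(O, L) = -10 (H(O, L) = -3 + (-1 - 1*6) = -3 + (-1 - 6) = -3 - 7 = -10)
a(U) = 0 (a(U) = 6*0 = 0)
H(-1, -2)*a(15) = -10*0 = 0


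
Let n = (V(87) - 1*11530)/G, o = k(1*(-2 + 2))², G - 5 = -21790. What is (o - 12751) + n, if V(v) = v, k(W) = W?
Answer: -277769092/21785 ≈ -12750.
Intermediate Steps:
G = -21785 (G = 5 - 21790 = -21785)
o = 0 (o = (1*(-2 + 2))² = (1*0)² = 0² = 0)
n = 11443/21785 (n = (87 - 1*11530)/(-21785) = (87 - 11530)*(-1/21785) = -11443*(-1/21785) = 11443/21785 ≈ 0.52527)
(o - 12751) + n = (0 - 12751) + 11443/21785 = -12751 + 11443/21785 = -277769092/21785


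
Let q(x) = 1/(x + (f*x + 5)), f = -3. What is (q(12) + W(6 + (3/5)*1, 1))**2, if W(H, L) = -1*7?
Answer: 17956/361 ≈ 49.740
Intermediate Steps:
W(H, L) = -7
q(x) = 1/(5 - 2*x) (q(x) = 1/(x + (-3*x + 5)) = 1/(x + (5 - 3*x)) = 1/(5 - 2*x))
(q(12) + W(6 + (3/5)*1, 1))**2 = (1/(5 - 2*12) - 7)**2 = (1/(5 - 24) - 7)**2 = (1/(-19) - 7)**2 = (-1/19 - 7)**2 = (-134/19)**2 = 17956/361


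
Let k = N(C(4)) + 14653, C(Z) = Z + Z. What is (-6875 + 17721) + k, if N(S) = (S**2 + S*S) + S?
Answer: 25635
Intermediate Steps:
C(Z) = 2*Z
N(S) = S + 2*S**2 (N(S) = (S**2 + S**2) + S = 2*S**2 + S = S + 2*S**2)
k = 14789 (k = (2*4)*(1 + 2*(2*4)) + 14653 = 8*(1 + 2*8) + 14653 = 8*(1 + 16) + 14653 = 8*17 + 14653 = 136 + 14653 = 14789)
(-6875 + 17721) + k = (-6875 + 17721) + 14789 = 10846 + 14789 = 25635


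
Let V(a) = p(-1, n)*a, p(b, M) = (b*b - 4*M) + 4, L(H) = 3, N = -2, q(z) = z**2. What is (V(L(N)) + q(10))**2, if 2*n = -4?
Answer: 19321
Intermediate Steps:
n = -2 (n = (1/2)*(-4) = -2)
p(b, M) = 4 + b**2 - 4*M (p(b, M) = (b**2 - 4*M) + 4 = 4 + b**2 - 4*M)
V(a) = 13*a (V(a) = (4 + (-1)**2 - 4*(-2))*a = (4 + 1 + 8)*a = 13*a)
(V(L(N)) + q(10))**2 = (13*3 + 10**2)**2 = (39 + 100)**2 = 139**2 = 19321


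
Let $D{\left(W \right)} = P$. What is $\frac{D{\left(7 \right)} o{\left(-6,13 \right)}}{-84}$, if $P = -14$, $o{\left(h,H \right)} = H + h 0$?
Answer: $\frac{13}{6} \approx 2.1667$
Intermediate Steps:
$o{\left(h,H \right)} = H$ ($o{\left(h,H \right)} = H + 0 = H$)
$D{\left(W \right)} = -14$
$\frac{D{\left(7 \right)} o{\left(-6,13 \right)}}{-84} = \frac{\left(-14\right) 13}{-84} = \left(-182\right) \left(- \frac{1}{84}\right) = \frac{13}{6}$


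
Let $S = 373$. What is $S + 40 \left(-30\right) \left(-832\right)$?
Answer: $998773$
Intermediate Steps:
$S + 40 \left(-30\right) \left(-832\right) = 373 + 40 \left(-30\right) \left(-832\right) = 373 - -998400 = 373 + 998400 = 998773$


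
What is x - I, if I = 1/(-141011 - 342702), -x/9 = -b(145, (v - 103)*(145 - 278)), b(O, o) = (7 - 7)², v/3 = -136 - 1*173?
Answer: 1/483713 ≈ 2.0673e-6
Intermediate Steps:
v = -927 (v = 3*(-136 - 1*173) = 3*(-136 - 173) = 3*(-309) = -927)
b(O, o) = 0 (b(O, o) = 0² = 0)
x = 0 (x = -(-9)*0 = -9*0 = 0)
I = -1/483713 (I = 1/(-483713) = -1/483713 ≈ -2.0673e-6)
x - I = 0 - 1*(-1/483713) = 0 + 1/483713 = 1/483713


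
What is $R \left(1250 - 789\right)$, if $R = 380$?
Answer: $175180$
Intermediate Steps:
$R \left(1250 - 789\right) = 380 \left(1250 - 789\right) = 380 \cdot 461 = 175180$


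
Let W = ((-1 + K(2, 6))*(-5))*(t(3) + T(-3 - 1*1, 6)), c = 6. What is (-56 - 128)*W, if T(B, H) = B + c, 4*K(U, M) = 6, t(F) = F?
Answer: 2300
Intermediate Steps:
K(U, M) = 3/2 (K(U, M) = (¼)*6 = 3/2)
T(B, H) = 6 + B (T(B, H) = B + 6 = 6 + B)
W = -25/2 (W = ((-1 + 3/2)*(-5))*(3 + (6 + (-3 - 1*1))) = ((½)*(-5))*(3 + (6 + (-3 - 1))) = -5*(3 + (6 - 4))/2 = -5*(3 + 2)/2 = -5/2*5 = -25/2 ≈ -12.500)
(-56 - 128)*W = (-56 - 128)*(-25/2) = -184*(-25/2) = 2300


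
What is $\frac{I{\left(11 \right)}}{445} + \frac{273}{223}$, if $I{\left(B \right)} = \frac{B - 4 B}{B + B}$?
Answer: $\frac{242301}{198470} \approx 1.2208$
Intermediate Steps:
$I{\left(B \right)} = - \frac{3}{2}$ ($I{\left(B \right)} = \frac{\left(-3\right) B}{2 B} = - 3 B \frac{1}{2 B} = - \frac{3}{2}$)
$\frac{I{\left(11 \right)}}{445} + \frac{273}{223} = - \frac{3}{2 \cdot 445} + \frac{273}{223} = \left(- \frac{3}{2}\right) \frac{1}{445} + 273 \cdot \frac{1}{223} = - \frac{3}{890} + \frac{273}{223} = \frac{242301}{198470}$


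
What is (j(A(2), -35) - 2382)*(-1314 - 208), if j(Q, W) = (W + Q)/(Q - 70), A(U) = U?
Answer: 123238623/34 ≈ 3.6247e+6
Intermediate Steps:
j(Q, W) = (Q + W)/(-70 + Q)
(j(A(2), -35) - 2382)*(-1314 - 208) = ((2 - 35)/(-70 + 2) - 2382)*(-1314 - 208) = (-33/(-68) - 2382)*(-1522) = (-1/68*(-33) - 2382)*(-1522) = (33/68 - 2382)*(-1522) = -161943/68*(-1522) = 123238623/34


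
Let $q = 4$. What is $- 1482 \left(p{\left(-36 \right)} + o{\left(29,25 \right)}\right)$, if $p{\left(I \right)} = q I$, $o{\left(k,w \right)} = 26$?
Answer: $174876$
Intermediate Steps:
$p{\left(I \right)} = 4 I$
$- 1482 \left(p{\left(-36 \right)} + o{\left(29,25 \right)}\right) = - 1482 \left(4 \left(-36\right) + 26\right) = - 1482 \left(-144 + 26\right) = \left(-1482\right) \left(-118\right) = 174876$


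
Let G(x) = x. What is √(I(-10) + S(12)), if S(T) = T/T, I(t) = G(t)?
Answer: 3*I ≈ 3.0*I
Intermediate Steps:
I(t) = t
S(T) = 1
√(I(-10) + S(12)) = √(-10 + 1) = √(-9) = 3*I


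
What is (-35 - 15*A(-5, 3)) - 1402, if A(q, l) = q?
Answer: -1362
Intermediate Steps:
(-35 - 15*A(-5, 3)) - 1402 = (-35 - 15*(-5)) - 1402 = (-35 + 75) - 1402 = 40 - 1402 = -1362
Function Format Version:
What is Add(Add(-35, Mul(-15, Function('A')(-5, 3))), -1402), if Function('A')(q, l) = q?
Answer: -1362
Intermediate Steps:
Add(Add(-35, Mul(-15, Function('A')(-5, 3))), -1402) = Add(Add(-35, Mul(-15, -5)), -1402) = Add(Add(-35, 75), -1402) = Add(40, -1402) = -1362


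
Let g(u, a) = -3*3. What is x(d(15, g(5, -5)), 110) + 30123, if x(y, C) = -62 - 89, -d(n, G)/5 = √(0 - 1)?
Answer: 29972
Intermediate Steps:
g(u, a) = -9
d(n, G) = -5*I (d(n, G) = -5*√(0 - 1) = -5*I)
x(y, C) = -151
x(d(15, g(5, -5)), 110) + 30123 = -151 + 30123 = 29972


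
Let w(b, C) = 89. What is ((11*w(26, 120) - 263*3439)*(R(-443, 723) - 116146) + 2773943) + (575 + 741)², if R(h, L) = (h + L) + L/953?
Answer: 99765950808297/953 ≈ 1.0469e+11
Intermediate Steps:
R(h, L) = h + 954*L/953 (R(h, L) = (L + h) + L*(1/953) = (L + h) + L/953 = h + 954*L/953)
((11*w(26, 120) - 263*3439)*(R(-443, 723) - 116146) + 2773943) + (575 + 741)² = ((11*89 - 263*3439)*((-443 + (954/953)*723) - 116146) + 2773943) + (575 + 741)² = ((979 - 904457)*((-443 + 689742/953) - 116146) + 2773943) + 1316² = (-903478*(267563/953 - 116146) + 2773943) + 1731856 = (-903478*(-110419575/953) + 2773943) + 1731856 = (99761656781850/953 + 2773943) + 1731856 = 99764300349529/953 + 1731856 = 99765950808297/953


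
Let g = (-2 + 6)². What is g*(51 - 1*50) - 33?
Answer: -17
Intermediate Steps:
g = 16 (g = 4² = 16)
g*(51 - 1*50) - 33 = 16*(51 - 1*50) - 33 = 16*(51 - 50) - 33 = 16*1 - 33 = 16 - 33 = -17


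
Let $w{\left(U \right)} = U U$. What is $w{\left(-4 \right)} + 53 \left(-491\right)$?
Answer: $-26007$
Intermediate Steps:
$w{\left(U \right)} = U^{2}$
$w{\left(-4 \right)} + 53 \left(-491\right) = \left(-4\right)^{2} + 53 \left(-491\right) = 16 - 26023 = -26007$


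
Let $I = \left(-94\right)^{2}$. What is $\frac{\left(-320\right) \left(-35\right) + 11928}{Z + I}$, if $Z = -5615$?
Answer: $\frac{23128}{3221} \approx 7.1804$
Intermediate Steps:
$I = 8836$
$\frac{\left(-320\right) \left(-35\right) + 11928}{Z + I} = \frac{\left(-320\right) \left(-35\right) + 11928}{-5615 + 8836} = \frac{11200 + 11928}{3221} = 23128 \cdot \frac{1}{3221} = \frac{23128}{3221}$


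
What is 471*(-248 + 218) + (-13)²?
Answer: -13961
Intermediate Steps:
471*(-248 + 218) + (-13)² = 471*(-30) + 169 = -14130 + 169 = -13961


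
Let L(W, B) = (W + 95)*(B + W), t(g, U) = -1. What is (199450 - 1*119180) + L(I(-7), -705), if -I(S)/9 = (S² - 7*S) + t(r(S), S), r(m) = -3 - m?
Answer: 1307954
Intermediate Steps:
I(S) = 9 - 9*S² + 63*S (I(S) = -9*((S² - 7*S) - 1) = -9*(-1 + S² - 7*S) = 9 - 9*S² + 63*S)
L(W, B) = (95 + W)*(B + W)
(199450 - 1*119180) + L(I(-7), -705) = (199450 - 1*119180) + ((9 - 9*(-7)² + 63*(-7))² + 95*(-705) + 95*(9 - 9*(-7)² + 63*(-7)) - 705*(9 - 9*(-7)² + 63*(-7))) = (199450 - 119180) + ((9 - 9*49 - 441)² - 66975 + 95*(9 - 9*49 - 441) - 705*(9 - 9*49 - 441)) = 80270 + ((9 - 441 - 441)² - 66975 + 95*(9 - 441 - 441) - 705*(9 - 441 - 441)) = 80270 + ((-873)² - 66975 + 95*(-873) - 705*(-873)) = 80270 + (762129 - 66975 - 82935 + 615465) = 80270 + 1227684 = 1307954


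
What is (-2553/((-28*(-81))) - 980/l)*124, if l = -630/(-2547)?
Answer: -92879813/189 ≈ -4.9143e+5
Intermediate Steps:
l = 70/283 (l = -630*(-1/2547) = 70/283 ≈ 0.24735)
(-2553/((-28*(-81))) - 980/l)*124 = (-2553/((-28*(-81))) - 980/70/283)*124 = (-2553/2268 - 980*283/70)*124 = (-2553*1/2268 - 3962)*124 = (-851/756 - 3962)*124 = -2996123/756*124 = -92879813/189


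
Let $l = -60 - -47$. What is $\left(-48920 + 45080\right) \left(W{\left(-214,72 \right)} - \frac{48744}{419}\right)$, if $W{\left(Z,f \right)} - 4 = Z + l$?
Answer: $\frac{545975040}{419} \approx 1.303 \cdot 10^{6}$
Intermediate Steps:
$l = -13$ ($l = -60 + 47 = -13$)
$W{\left(Z,f \right)} = -9 + Z$ ($W{\left(Z,f \right)} = 4 + \left(Z - 13\right) = 4 + \left(-13 + Z\right) = -9 + Z$)
$\left(-48920 + 45080\right) \left(W{\left(-214,72 \right)} - \frac{48744}{419}\right) = \left(-48920 + 45080\right) \left(\left(-9 - 214\right) - \frac{48744}{419}\right) = - 3840 \left(-223 - \frac{48744}{419}\right) = \left(-3840\right) \left(- \frac{142181}{419}\right) = \frac{545975040}{419}$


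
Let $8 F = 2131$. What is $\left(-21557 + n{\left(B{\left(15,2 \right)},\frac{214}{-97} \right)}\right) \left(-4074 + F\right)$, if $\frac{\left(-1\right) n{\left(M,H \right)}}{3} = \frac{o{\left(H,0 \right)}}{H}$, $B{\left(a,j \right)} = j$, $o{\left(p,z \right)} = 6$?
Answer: $\frac{35117359843}{428} \approx 8.205 \cdot 10^{7}$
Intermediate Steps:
$F = \frac{2131}{8}$ ($F = \frac{1}{8} \cdot 2131 = \frac{2131}{8} \approx 266.38$)
$n{\left(M,H \right)} = - \frac{18}{H}$ ($n{\left(M,H \right)} = - 3 \frac{6}{H} = - \frac{18}{H}$)
$\left(-21557 + n{\left(B{\left(15,2 \right)},\frac{214}{-97} \right)}\right) \left(-4074 + F\right) = \left(-21557 - \frac{18}{214 \frac{1}{-97}}\right) \left(-4074 + \frac{2131}{8}\right) = \left(-21557 - \frac{18}{214 \left(- \frac{1}{97}\right)}\right) \left(- \frac{30461}{8}\right) = \left(-21557 - \frac{18}{- \frac{214}{97}}\right) \left(- \frac{30461}{8}\right) = \left(-21557 - - \frac{873}{107}\right) \left(- \frac{30461}{8}\right) = \left(-21557 + \frac{873}{107}\right) \left(- \frac{30461}{8}\right) = \left(- \frac{2305726}{107}\right) \left(- \frac{30461}{8}\right) = \frac{35117359843}{428}$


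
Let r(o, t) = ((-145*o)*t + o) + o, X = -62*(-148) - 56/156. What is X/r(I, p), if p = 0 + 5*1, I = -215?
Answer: 71570/1212471 ≈ 0.059028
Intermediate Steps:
X = 357850/39 (X = 9176 - 56*1/156 = 9176 - 14/39 = 357850/39 ≈ 9175.6)
p = 5 (p = 0 + 5 = 5)
r(o, t) = 2*o - 145*o*t (r(o, t) = (-145*o*t + o) + o = (o - 145*o*t) + o = 2*o - 145*o*t)
X/r(I, p) = 357850/(39*((-215*(2 - 145*5)))) = 357850/(39*((-215*(2 - 725)))) = 357850/(39*((-215*(-723)))) = (357850/39)/155445 = (357850/39)*(1/155445) = 71570/1212471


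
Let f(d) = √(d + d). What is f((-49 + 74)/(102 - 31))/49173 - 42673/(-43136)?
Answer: 42673/43136 + 5*√142/3491283 ≈ 0.98928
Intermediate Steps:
f(d) = √2*√d (f(d) = √(2*d) = √2*√d)
f((-49 + 74)/(102 - 31))/49173 - 42673/(-43136) = (√2*√((-49 + 74)/(102 - 31)))/49173 - 42673/(-43136) = (√2*√(25/71))*(1/49173) - 42673*(-1/43136) = (√2*√(25*(1/71)))*(1/49173) + 42673/43136 = (√2*√(25/71))*(1/49173) + 42673/43136 = (√2*(5*√71/71))*(1/49173) + 42673/43136 = (5*√142/71)*(1/49173) + 42673/43136 = 5*√142/3491283 + 42673/43136 = 42673/43136 + 5*√142/3491283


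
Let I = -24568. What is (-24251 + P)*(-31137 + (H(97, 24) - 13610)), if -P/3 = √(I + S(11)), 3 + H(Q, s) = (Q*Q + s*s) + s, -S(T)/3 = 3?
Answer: 842503991 + 104223*I*√24577 ≈ 8.425e+8 + 1.6339e+7*I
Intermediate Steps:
S(T) = -9 (S(T) = -3*3 = -9)
H(Q, s) = -3 + s + Q² + s² (H(Q, s) = -3 + ((Q*Q + s*s) + s) = -3 + ((Q² + s²) + s) = -3 + (s + Q² + s²) = -3 + s + Q² + s²)
P = -3*I*√24577 (P = -3*√(-24568 - 9) = -3*I*√24577 ≈ -470.31*I)
(-24251 + P)*(-31137 + (H(97, 24) - 13610)) = (-24251 - 3*I*√24577)*(-31137 + ((-3 + 24 + 97² + 24²) - 13610)) = (-24251 - 3*I*√24577)*(-31137 + ((-3 + 24 + 9409 + 576) - 13610)) = (-24251 - 3*I*√24577)*(-31137 + (10006 - 13610)) = (-24251 - 3*I*√24577)*(-31137 - 3604) = (-24251 - 3*I*√24577)*(-34741) = 842503991 + 104223*I*√24577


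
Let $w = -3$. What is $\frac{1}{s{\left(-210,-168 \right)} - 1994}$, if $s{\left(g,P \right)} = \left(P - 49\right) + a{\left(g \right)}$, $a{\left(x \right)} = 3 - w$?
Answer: $- \frac{1}{2205} \approx -0.00045351$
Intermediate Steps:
$a{\left(x \right)} = 6$ ($a{\left(x \right)} = 3 - -3 = 3 + 3 = 6$)
$s{\left(g,P \right)} = -43 + P$ ($s{\left(g,P \right)} = \left(P - 49\right) + 6 = \left(-49 + P\right) + 6 = -43 + P$)
$\frac{1}{s{\left(-210,-168 \right)} - 1994} = \frac{1}{\left(-43 - 168\right) - 1994} = \frac{1}{-211 - 1994} = \frac{1}{-2205} = - \frac{1}{2205}$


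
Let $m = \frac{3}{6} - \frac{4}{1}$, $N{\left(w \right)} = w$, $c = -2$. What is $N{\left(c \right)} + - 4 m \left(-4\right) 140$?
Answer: $-7842$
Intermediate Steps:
$m = - \frac{7}{2}$ ($m = 3 \cdot \frac{1}{6} - 4 = \frac{1}{2} - 4 = - \frac{7}{2} \approx -3.5$)
$N{\left(c \right)} + - 4 m \left(-4\right) 140 = -2 + \left(-4\right) \left(- \frac{7}{2}\right) \left(-4\right) 140 = -2 + 14 \left(-4\right) 140 = -2 - 7840 = -7842$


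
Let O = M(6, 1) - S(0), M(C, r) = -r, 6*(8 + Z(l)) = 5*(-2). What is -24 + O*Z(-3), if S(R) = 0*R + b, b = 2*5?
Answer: 247/3 ≈ 82.333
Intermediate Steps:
Z(l) = -29/3 (Z(l) = -8 + (5*(-2))/6 = -8 + (1/6)*(-10) = -8 - 5/3 = -29/3)
b = 10
S(R) = 10 (S(R) = 0*R + 10 = 0 + 10 = 10)
O = -11 (O = -1*1 - 1*10 = -1 - 10 = -11)
-24 + O*Z(-3) = -24 - 11*(-29/3) = -24 + 319/3 = 247/3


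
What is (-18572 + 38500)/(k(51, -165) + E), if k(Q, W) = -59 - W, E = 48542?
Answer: 2491/6081 ≈ 0.40964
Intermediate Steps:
(-18572 + 38500)/(k(51, -165) + E) = (-18572 + 38500)/((-59 - 1*(-165)) + 48542) = 19928/((-59 + 165) + 48542) = 19928/(106 + 48542) = 19928/48648 = 19928*(1/48648) = 2491/6081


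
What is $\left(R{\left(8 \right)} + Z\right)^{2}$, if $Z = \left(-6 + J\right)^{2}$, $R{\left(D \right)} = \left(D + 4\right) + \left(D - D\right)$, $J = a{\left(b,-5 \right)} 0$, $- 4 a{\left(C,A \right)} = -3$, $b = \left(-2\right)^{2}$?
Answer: $2304$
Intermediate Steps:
$b = 4$
$a{\left(C,A \right)} = \frac{3}{4}$ ($a{\left(C,A \right)} = \left(- \frac{1}{4}\right) \left(-3\right) = \frac{3}{4}$)
$J = 0$ ($J = \frac{3}{4} \cdot 0 = 0$)
$R{\left(D \right)} = 4 + D$ ($R{\left(D \right)} = \left(4 + D\right) + 0 = 4 + D$)
$Z = 36$ ($Z = \left(-6 + 0\right)^{2} = \left(-6\right)^{2} = 36$)
$\left(R{\left(8 \right)} + Z\right)^{2} = \left(\left(4 + 8\right) + 36\right)^{2} = \left(12 + 36\right)^{2} = 48^{2} = 2304$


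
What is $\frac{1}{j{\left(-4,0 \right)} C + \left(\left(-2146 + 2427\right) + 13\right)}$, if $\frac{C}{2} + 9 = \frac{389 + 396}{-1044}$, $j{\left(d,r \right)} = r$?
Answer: $\frac{1}{294} \approx 0.0034014$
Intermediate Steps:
$C = - \frac{10181}{522}$ ($C = -18 + 2 \frac{389 + 396}{-1044} = -18 + 2 \cdot 785 \left(- \frac{1}{1044}\right) = -18 + 2 \left(- \frac{785}{1044}\right) = -18 - \frac{785}{522} = - \frac{10181}{522} \approx -19.504$)
$\frac{1}{j{\left(-4,0 \right)} C + \left(\left(-2146 + 2427\right) + 13\right)} = \frac{1}{0 \left(- \frac{10181}{522}\right) + \left(\left(-2146 + 2427\right) + 13\right)} = \frac{1}{0 + \left(281 + 13\right)} = \frac{1}{0 + 294} = \frac{1}{294}$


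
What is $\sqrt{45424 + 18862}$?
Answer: $\sqrt{64286} \approx 253.55$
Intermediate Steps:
$\sqrt{45424 + 18862} = \sqrt{64286}$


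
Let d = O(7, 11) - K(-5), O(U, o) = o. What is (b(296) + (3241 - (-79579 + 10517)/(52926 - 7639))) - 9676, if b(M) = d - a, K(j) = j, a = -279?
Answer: -277993118/45287 ≈ -6138.5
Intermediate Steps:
d = 16 (d = 11 - 1*(-5) = 11 + 5 = 16)
b(M) = 295 (b(M) = 16 - 1*(-279) = 16 + 279 = 295)
(b(296) + (3241 - (-79579 + 10517)/(52926 - 7639))) - 9676 = (295 + (3241 - (-79579 + 10517)/(52926 - 7639))) - 9676 = (295 + (3241 - (-69062)/45287)) - 9676 = (295 + (3241 - 1*(-69062/45287))) - 9676 = (295 + (3241 + 69062/45287)) - 9676 = (295 + 146844229/45287) - 9676 = 160203894/45287 - 9676 = -277993118/45287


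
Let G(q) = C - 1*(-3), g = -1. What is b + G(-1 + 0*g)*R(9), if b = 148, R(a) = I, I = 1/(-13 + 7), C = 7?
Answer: 439/3 ≈ 146.33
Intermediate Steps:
I = -1/6 (I = 1/(-6) = -1/6 ≈ -0.16667)
R(a) = -1/6
G(q) = 10 (G(q) = 7 - 1*(-3) = 7 + 3 = 10)
b + G(-1 + 0*g)*R(9) = 148 + 10*(-1/6) = 148 - 5/3 = 439/3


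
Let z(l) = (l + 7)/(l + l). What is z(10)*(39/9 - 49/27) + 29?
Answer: 4204/135 ≈ 31.141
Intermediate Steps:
z(l) = (7 + l)/(2*l) (z(l) = (7 + l)/((2*l)) = (7 + l)*(1/(2*l)) = (7 + l)/(2*l))
z(10)*(39/9 - 49/27) + 29 = ((1/2)*(7 + 10)/10)*(39/9 - 49/27) + 29 = ((1/2)*(1/10)*17)*(39*(1/9) - 49*1/27) + 29 = 17*(13/3 - 49/27)/20 + 29 = (17/20)*(68/27) + 29 = 289/135 + 29 = 4204/135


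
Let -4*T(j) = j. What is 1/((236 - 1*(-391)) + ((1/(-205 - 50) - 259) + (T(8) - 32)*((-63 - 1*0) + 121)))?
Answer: -255/409021 ≈ -0.00062344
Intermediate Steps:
T(j) = -j/4
1/((236 - 1*(-391)) + ((1/(-205 - 50) - 259) + (T(8) - 32)*((-63 - 1*0) + 121))) = 1/((236 - 1*(-391)) + ((1/(-205 - 50) - 259) + (-¼*8 - 32)*((-63 - 1*0) + 121))) = 1/((236 + 391) + ((1/(-255) - 259) + (-2 - 32)*((-63 + 0) + 121))) = 1/(627 + ((-1/255 - 259) - 34*(-63 + 121))) = 1/(627 + (-66046/255 - 34*58)) = 1/(627 + (-66046/255 - 1972)) = 1/(627 - 568906/255) = 1/(-409021/255) = -255/409021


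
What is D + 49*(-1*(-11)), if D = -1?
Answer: 538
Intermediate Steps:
D + 49*(-1*(-11)) = -1 + 49*(-1*(-11)) = -1 + 49*11 = -1 + 539 = 538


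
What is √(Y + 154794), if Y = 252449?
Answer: √407243 ≈ 638.16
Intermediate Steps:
√(Y + 154794) = √(252449 + 154794) = √407243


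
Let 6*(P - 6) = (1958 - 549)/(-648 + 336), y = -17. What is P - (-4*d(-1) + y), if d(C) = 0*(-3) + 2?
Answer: 56623/1872 ≈ 30.247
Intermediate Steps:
d(C) = 2 (d(C) = 0 + 2 = 2)
P = 9823/1872 (P = 6 + ((1958 - 549)/(-648 + 336))/6 = 6 + (1409/(-312))/6 = 6 + (1409*(-1/312))/6 = 6 + (1/6)*(-1409/312) = 6 - 1409/1872 = 9823/1872 ≈ 5.2473)
P - (-4*d(-1) + y) = 9823/1872 - (-4*2 - 17) = 9823/1872 - (-8 - 17) = 9823/1872 - 1*(-25) = 9823/1872 + 25 = 56623/1872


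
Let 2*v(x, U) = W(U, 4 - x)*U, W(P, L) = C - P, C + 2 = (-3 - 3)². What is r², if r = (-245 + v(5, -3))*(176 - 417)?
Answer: 20978915281/4 ≈ 5.2447e+9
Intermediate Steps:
C = 34 (C = -2 + (-3 - 3)² = -2 + (-6)² = -2 + 36 = 34)
W(P, L) = 34 - P
v(x, U) = U*(34 - U)/2 (v(x, U) = ((34 - U)*U)/2 = (U*(34 - U))/2 = U*(34 - U)/2)
r = 144841/2 (r = (-245 + (½)*(-3)*(34 - 1*(-3)))*(176 - 417) = (-245 + (½)*(-3)*(34 + 3))*(-241) = (-245 + (½)*(-3)*37)*(-241) = (-245 - 111/2)*(-241) = -601/2*(-241) = 144841/2 ≈ 72421.)
r² = (144841/2)² = 20978915281/4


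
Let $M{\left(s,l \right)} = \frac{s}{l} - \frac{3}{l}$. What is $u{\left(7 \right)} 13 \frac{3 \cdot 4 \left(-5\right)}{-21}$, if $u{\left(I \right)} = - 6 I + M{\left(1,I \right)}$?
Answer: $- \frac{76960}{49} \approx -1570.6$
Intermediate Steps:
$M{\left(s,l \right)} = - \frac{3}{l} + \frac{s}{l}$
$u{\left(I \right)} = - 6 I - \frac{2}{I}$ ($u{\left(I \right)} = - 6 I + \frac{-3 + 1}{I} = - 6 I + \frac{1}{I} \left(-2\right) = - 6 I - \frac{2}{I}$)
$u{\left(7 \right)} 13 \frac{3 \cdot 4 \left(-5\right)}{-21} = \left(\left(-6\right) 7 - \frac{2}{7}\right) 13 \frac{3 \cdot 4 \left(-5\right)}{-21} = \left(-42 - \frac{2}{7}\right) 13 \cdot 12 \left(-5\right) \left(- \frac{1}{21}\right) = \left(-42 - \frac{2}{7}\right) 13 \left(\left(-60\right) \left(- \frac{1}{21}\right)\right) = \left(- \frac{296}{7}\right) 13 \cdot \frac{20}{7} = \left(- \frac{3848}{7}\right) \frac{20}{7} = - \frac{76960}{49}$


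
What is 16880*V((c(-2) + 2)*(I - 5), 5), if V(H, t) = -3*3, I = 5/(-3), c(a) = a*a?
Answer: -151920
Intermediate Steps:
c(a) = a²
I = -5/3 (I = 5*(-⅓) = -5/3 ≈ -1.6667)
V(H, t) = -9
16880*V((c(-2) + 2)*(I - 5), 5) = 16880*(-9) = -151920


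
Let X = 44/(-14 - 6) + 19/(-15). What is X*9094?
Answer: -472888/15 ≈ -31526.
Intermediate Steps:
X = -52/15 (X = 44/(-20) + 19*(-1/15) = 44*(-1/20) - 19/15 = -11/5 - 19/15 = -52/15 ≈ -3.4667)
X*9094 = -52/15*9094 = -472888/15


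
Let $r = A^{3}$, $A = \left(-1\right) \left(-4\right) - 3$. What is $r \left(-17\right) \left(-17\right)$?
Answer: $289$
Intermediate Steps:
$A = 1$ ($A = 4 - 3 = 1$)
$r = 1$ ($r = 1^{3} = 1$)
$r \left(-17\right) \left(-17\right) = 1 \left(-17\right) \left(-17\right) = \left(-17\right) \left(-17\right) = 289$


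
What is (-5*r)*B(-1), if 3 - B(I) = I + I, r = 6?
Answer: -150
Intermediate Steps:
B(I) = 3 - 2*I (B(I) = 3 - (I + I) = 3 - 2*I)
(-5*r)*B(-1) = (-5*6)*(3 - 2*(-1)) = -30*(3 + 2) = -30*5 = -150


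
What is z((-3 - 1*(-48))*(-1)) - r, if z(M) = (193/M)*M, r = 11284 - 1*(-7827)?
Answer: -18918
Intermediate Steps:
r = 19111 (r = 11284 + 7827 = 19111)
z(M) = 193
z((-3 - 1*(-48))*(-1)) - r = 193 - 1*19111 = 193 - 19111 = -18918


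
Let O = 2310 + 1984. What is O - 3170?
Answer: 1124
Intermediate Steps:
O = 4294
O - 3170 = 4294 - 3170 = 1124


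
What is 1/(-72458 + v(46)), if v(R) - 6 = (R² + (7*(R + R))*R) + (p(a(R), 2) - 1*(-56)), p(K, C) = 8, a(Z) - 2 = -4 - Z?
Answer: -1/40648 ≈ -2.4601e-5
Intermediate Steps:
a(Z) = -2 - Z (a(Z) = 2 + (-4 - Z) = -2 - Z)
v(R) = 70 + 15*R² (v(R) = 6 + ((R² + (7*(R + R))*R) + (8 - 1*(-56))) = 6 + ((R² + (7*(2*R))*R) + (8 + 56)) = 6 + ((R² + (14*R)*R) + 64) = 6 + ((R² + 14*R²) + 64) = 6 + (15*R² + 64) = 6 + (64 + 15*R²) = 70 + 15*R²)
1/(-72458 + v(46)) = 1/(-72458 + (70 + 15*46²)) = 1/(-72458 + (70 + 15*2116)) = 1/(-72458 + (70 + 31740)) = 1/(-72458 + 31810) = 1/(-40648) = -1/40648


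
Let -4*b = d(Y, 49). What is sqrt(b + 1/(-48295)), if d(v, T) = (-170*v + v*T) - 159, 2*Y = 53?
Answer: 3*sqrt(3488762510870)/193180 ≈ 29.006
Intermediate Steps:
Y = 53/2 (Y = (1/2)*53 = 53/2 ≈ 26.500)
d(v, T) = -159 - 170*v + T*v (d(v, T) = (-170*v + T*v) - 159 = -159 - 170*v + T*v)
b = 6731/8 (b = -(-159 - 170*53/2 + 49*(53/2))/4 = -(-159 - 4505 + 2597/2)/4 = -1/4*(-6731/2) = 6731/8 ≈ 841.38)
sqrt(b + 1/(-48295)) = sqrt(6731/8 + 1/(-48295)) = sqrt(6731/8 - 1/48295) = sqrt(325073637/386360) = 3*sqrt(3488762510870)/193180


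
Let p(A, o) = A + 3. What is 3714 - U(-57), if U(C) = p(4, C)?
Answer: 3707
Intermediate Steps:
p(A, o) = 3 + A
U(C) = 7 (U(C) = 3 + 4 = 7)
3714 - U(-57) = 3714 - 1*7 = 3714 - 7 = 3707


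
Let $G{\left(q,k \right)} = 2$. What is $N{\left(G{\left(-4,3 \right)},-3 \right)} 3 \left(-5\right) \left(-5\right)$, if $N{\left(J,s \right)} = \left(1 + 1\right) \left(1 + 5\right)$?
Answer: $900$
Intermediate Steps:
$N{\left(J,s \right)} = 12$ ($N{\left(J,s \right)} = 2 \cdot 6 = 12$)
$N{\left(G{\left(-4,3 \right)},-3 \right)} 3 \left(-5\right) \left(-5\right) = 12 \cdot 3 \left(-5\right) \left(-5\right) = 12 \left(-15\right) \left(-5\right) = \left(-180\right) \left(-5\right) = 900$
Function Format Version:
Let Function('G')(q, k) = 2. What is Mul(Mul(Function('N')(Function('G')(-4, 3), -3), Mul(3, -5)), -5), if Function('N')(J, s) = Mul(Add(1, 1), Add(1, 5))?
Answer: 900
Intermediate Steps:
Function('N')(J, s) = 12 (Function('N')(J, s) = Mul(2, 6) = 12)
Mul(Mul(Function('N')(Function('G')(-4, 3), -3), Mul(3, -5)), -5) = Mul(Mul(12, Mul(3, -5)), -5) = Mul(Mul(12, -15), -5) = Mul(-180, -5) = 900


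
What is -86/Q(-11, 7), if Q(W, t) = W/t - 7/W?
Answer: 3311/36 ≈ 91.972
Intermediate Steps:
Q(W, t) = -7/W + W/t
-86/Q(-11, 7) = -86/(-7/(-11) - 11/7) = -86/(-7*(-1/11) - 11*⅐) = -86/(7/11 - 11/7) = -86/(-72/77) = -86*(-77/72) = 3311/36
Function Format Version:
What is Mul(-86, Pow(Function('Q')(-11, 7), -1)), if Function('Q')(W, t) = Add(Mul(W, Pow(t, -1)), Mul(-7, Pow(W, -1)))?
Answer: Rational(3311, 36) ≈ 91.972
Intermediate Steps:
Function('Q')(W, t) = Add(Mul(-7, Pow(W, -1)), Mul(W, Pow(t, -1)))
Mul(-86, Pow(Function('Q')(-11, 7), -1)) = Mul(-86, Pow(Add(Mul(-7, Pow(-11, -1)), Mul(-11, Pow(7, -1))), -1)) = Mul(-86, Pow(Add(Mul(-7, Rational(-1, 11)), Mul(-11, Rational(1, 7))), -1)) = Mul(-86, Pow(Add(Rational(7, 11), Rational(-11, 7)), -1)) = Mul(-86, Pow(Rational(-72, 77), -1)) = Mul(-86, Rational(-77, 72)) = Rational(3311, 36)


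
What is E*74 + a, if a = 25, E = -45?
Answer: -3305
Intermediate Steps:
E*74 + a = -45*74 + 25 = -3330 + 25 = -3305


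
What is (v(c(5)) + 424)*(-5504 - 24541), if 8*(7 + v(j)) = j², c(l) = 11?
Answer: -103865565/8 ≈ -1.2983e+7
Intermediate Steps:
v(j) = -7 + j²/8
(v(c(5)) + 424)*(-5504 - 24541) = ((-7 + (⅛)*11²) + 424)*(-5504 - 24541) = ((-7 + (⅛)*121) + 424)*(-30045) = ((-7 + 121/8) + 424)*(-30045) = (65/8 + 424)*(-30045) = (3457/8)*(-30045) = -103865565/8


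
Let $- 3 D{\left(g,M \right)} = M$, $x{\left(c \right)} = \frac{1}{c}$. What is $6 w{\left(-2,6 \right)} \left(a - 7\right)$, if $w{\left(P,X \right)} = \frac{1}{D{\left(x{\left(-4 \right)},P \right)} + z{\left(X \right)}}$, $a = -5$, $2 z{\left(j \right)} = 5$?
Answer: $- \frac{432}{19} \approx -22.737$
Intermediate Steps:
$z{\left(j \right)} = \frac{5}{2}$ ($z{\left(j \right)} = \frac{1}{2} \cdot 5 = \frac{5}{2}$)
$D{\left(g,M \right)} = - \frac{M}{3}$
$w{\left(P,X \right)} = \frac{1}{\frac{5}{2} - \frac{P}{3}}$ ($w{\left(P,X \right)} = \frac{1}{- \frac{P}{3} + \frac{5}{2}} = \frac{1}{\frac{5}{2} - \frac{P}{3}}$)
$6 w{\left(-2,6 \right)} \left(a - 7\right) = 6 \left(- \frac{6}{-15 + 2 \left(-2\right)}\right) \left(-5 - 7\right) = 6 \left(- \frac{6}{-15 - 4}\right) \left(-12\right) = 6 \left(- \frac{6}{-19}\right) \left(-12\right) = 6 \left(\left(-6\right) \left(- \frac{1}{19}\right)\right) \left(-12\right) = 6 \cdot \frac{6}{19} \left(-12\right) = \frac{36}{19} \left(-12\right) = - \frac{432}{19}$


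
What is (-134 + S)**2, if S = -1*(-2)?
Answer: 17424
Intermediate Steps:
S = 2
(-134 + S)**2 = (-134 + 2)**2 = (-132)**2 = 17424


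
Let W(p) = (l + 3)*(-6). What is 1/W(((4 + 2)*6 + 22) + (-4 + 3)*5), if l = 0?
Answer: -1/18 ≈ -0.055556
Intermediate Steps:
W(p) = -18 (W(p) = (0 + 3)*(-6) = 3*(-6) = -18)
1/W(((4 + 2)*6 + 22) + (-4 + 3)*5) = 1/(-18) = -1/18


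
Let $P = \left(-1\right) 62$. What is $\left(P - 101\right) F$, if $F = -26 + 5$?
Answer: $3423$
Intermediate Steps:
$P = -62$
$F = -21$
$\left(P - 101\right) F = \left(-62 - 101\right) \left(-21\right) = \left(-163\right) \left(-21\right) = 3423$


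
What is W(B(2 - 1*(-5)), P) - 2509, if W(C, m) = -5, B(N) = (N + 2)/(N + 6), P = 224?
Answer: -2514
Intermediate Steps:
B(N) = (2 + N)/(6 + N)
W(B(2 - 1*(-5)), P) - 2509 = -5 - 2509 = -2514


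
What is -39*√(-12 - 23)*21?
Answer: -819*I*√35 ≈ -4845.3*I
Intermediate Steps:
-39*√(-12 - 23)*21 = -39*I*√35*21 = -819*I*√35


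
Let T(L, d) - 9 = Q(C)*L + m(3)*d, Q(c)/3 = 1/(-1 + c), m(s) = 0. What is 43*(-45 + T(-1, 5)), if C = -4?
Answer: -7611/5 ≈ -1522.2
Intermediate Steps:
Q(c) = 3/(-1 + c)
T(L, d) = 9 - 3*L/5 (T(L, d) = 9 + ((3/(-1 - 4))*L + 0*d) = 9 + ((3/(-5))*L + 0) = 9 + ((3*(-⅕))*L + 0) = 9 + (-3*L/5 + 0) = 9 - 3*L/5)
43*(-45 + T(-1, 5)) = 43*(-45 + (9 - ⅗*(-1))) = 43*(-45 + (9 + ⅗)) = 43*(-45 + 48/5) = 43*(-177/5) = -7611/5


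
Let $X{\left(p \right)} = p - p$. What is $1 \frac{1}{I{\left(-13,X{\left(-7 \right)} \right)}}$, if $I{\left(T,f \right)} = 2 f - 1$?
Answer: $-1$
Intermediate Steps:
$X{\left(p \right)} = 0$
$I{\left(T,f \right)} = -1 + 2 f$
$1 \frac{1}{I{\left(-13,X{\left(-7 \right)} \right)}} = 1 \frac{1}{-1 + 2 \cdot 0} = 1 \frac{1}{-1 + 0} = 1 \frac{1}{-1} = 1 \left(-1\right) = -1$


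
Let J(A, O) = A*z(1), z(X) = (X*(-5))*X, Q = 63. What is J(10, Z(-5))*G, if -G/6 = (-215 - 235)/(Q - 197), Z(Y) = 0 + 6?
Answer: 67500/67 ≈ 1007.5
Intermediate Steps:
Z(Y) = 6
z(X) = -5*X² (z(X) = (-5*X)*X = -5*X²)
G = -1350/67 (G = -6*(-215 - 235)/(63 - 197) = -(-2700)/(-134) = -(-2700)*(-1)/134 = -6*225/67 = -1350/67 ≈ -20.149)
J(A, O) = -5*A (J(A, O) = A*(-5*1²) = A*(-5*1) = A*(-5) = -5*A)
J(10, Z(-5))*G = -5*10*(-1350/67) = -50*(-1350/67) = 67500/67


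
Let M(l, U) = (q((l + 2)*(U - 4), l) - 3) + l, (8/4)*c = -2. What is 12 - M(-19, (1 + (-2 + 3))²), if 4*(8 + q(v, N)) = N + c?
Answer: 47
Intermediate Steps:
c = -1 (c = (½)*(-2) = -1)
q(v, N) = -33/4 + N/4 (q(v, N) = -8 + (N - 1)/4 = -8 + (-1 + N)/4 = -8 + (-¼ + N/4) = -33/4 + N/4)
M(l, U) = -45/4 + 5*l/4 (M(l, U) = ((-33/4 + l/4) - 3) + l = (-45/4 + l/4) + l = -45/4 + 5*l/4)
12 - M(-19, (1 + (-2 + 3))²) = 12 - (-45/4 + (5/4)*(-19)) = 12 - (-45/4 - 95/4) = 12 - 1*(-35) = 12 + 35 = 47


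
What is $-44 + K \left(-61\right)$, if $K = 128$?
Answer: $-7852$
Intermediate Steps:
$-44 + K \left(-61\right) = -44 + 128 \left(-61\right) = -44 - 7808 = -7852$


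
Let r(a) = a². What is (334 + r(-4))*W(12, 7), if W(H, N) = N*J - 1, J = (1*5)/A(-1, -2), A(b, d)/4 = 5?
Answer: 525/2 ≈ 262.50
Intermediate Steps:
A(b, d) = 20 (A(b, d) = 4*5 = 20)
J = ¼ (J = (1*5)/20 = 5*(1/20) = ¼ ≈ 0.25000)
W(H, N) = -1 + N/4 (W(H, N) = N*(¼) - 1 = N/4 - 1 = -1 + N/4)
(334 + r(-4))*W(12, 7) = (334 + (-4)²)*(-1 + (¼)*7) = (334 + 16)*(-1 + 7/4) = 350*(¾) = 525/2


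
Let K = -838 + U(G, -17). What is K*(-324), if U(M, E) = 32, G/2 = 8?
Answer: 261144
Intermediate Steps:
G = 16 (G = 2*8 = 16)
K = -806 (K = -838 + 32 = -806)
K*(-324) = -806*(-324) = 261144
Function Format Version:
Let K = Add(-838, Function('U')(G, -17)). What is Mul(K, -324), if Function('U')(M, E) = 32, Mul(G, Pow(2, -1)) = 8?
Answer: 261144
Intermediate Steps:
G = 16 (G = Mul(2, 8) = 16)
K = -806 (K = Add(-838, 32) = -806)
Mul(K, -324) = Mul(-806, -324) = 261144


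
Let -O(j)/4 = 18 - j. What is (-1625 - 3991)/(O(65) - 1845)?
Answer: 5616/1657 ≈ 3.3893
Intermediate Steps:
O(j) = -72 + 4*j (O(j) = -4*(18 - j) = -72 + 4*j)
(-1625 - 3991)/(O(65) - 1845) = (-1625 - 3991)/((-72 + 4*65) - 1845) = -5616/((-72 + 260) - 1845) = -5616/(188 - 1845) = -5616/(-1657) = -5616*(-1/1657) = 5616/1657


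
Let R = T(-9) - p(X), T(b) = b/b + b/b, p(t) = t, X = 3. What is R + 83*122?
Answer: 10125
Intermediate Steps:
T(b) = 2 (T(b) = 1 + 1 = 2)
R = -1 (R = 2 - 1*3 = 2 - 3 = -1)
R + 83*122 = -1 + 83*122 = -1 + 10126 = 10125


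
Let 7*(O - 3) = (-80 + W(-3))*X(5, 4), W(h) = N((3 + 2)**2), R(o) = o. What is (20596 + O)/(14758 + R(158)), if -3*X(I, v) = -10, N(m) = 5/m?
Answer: 20561/14916 ≈ 1.3785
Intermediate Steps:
X(I, v) = 10/3 (X(I, v) = -1/3*(-10) = 10/3)
W(h) = 1/5 (W(h) = 5/((3 + 2)**2) = 5/(5**2) = 5/25 = 5*(1/25) = 1/5)
O = -35 (O = 3 + ((-80 + 1/5)*(10/3))/7 = 3 + (-399/5*10/3)/7 = 3 + (1/7)*(-266) = 3 - 38 = -35)
(20596 + O)/(14758 + R(158)) = (20596 - 35)/(14758 + 158) = 20561/14916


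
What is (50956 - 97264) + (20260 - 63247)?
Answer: -89295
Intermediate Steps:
(50956 - 97264) + (20260 - 63247) = -46308 - 42987 = -89295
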